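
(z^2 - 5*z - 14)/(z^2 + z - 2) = (z - 7)/(z - 1)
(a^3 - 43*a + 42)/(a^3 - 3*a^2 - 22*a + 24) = (a + 7)/(a + 4)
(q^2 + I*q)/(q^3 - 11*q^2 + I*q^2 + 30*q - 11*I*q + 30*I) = q/(q^2 - 11*q + 30)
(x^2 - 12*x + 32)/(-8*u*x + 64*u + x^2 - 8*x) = (x - 4)/(-8*u + x)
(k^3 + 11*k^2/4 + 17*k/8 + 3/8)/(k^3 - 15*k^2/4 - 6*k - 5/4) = (k + 3/2)/(k - 5)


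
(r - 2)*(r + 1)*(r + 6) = r^3 + 5*r^2 - 8*r - 12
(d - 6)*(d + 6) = d^2 - 36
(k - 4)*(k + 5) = k^2 + k - 20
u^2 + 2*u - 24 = (u - 4)*(u + 6)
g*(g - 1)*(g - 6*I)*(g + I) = g^4 - g^3 - 5*I*g^3 + 6*g^2 + 5*I*g^2 - 6*g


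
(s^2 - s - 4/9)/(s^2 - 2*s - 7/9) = (3*s - 4)/(3*s - 7)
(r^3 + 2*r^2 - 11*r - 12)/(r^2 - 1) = (r^2 + r - 12)/(r - 1)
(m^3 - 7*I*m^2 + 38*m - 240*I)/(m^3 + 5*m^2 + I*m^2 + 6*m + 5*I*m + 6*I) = (m^3 - 7*I*m^2 + 38*m - 240*I)/(m^3 + m^2*(5 + I) + m*(6 + 5*I) + 6*I)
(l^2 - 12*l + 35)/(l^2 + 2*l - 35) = (l - 7)/(l + 7)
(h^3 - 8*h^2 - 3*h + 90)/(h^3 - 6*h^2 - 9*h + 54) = (h - 5)/(h - 3)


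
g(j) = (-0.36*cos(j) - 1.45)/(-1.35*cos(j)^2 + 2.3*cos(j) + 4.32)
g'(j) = (-2.7*sin(j)*cos(j) + 2.3*sin(j))*(-0.36*cos(j) - 1.45)/(-1.35*cos(j)^2 + 2.3*cos(j) + 4.32)^2 + 0.36*sin(j)/(-1.35*cos(j)^2 + 2.3*cos(j) + 4.32) = (0.486*cos(j)^2 + 3.915*cos(j) - 1.7798)*sin(j)/(1.8225*cos(j)^4 - 6.21*cos(j)^3 - 6.374*cos(j)^2 + 19.872*cos(j) + 18.6624)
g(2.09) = -0.45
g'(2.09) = -0.39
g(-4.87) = -0.32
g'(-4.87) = -0.05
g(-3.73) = -0.78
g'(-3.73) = -1.20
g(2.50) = -0.72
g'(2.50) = -1.06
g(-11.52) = -0.32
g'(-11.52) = 0.01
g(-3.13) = -1.63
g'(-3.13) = 0.13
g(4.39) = -0.39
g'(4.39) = 0.24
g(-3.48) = -1.17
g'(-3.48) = -1.86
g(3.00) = -1.52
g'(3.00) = -1.41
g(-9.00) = -1.02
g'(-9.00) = 1.67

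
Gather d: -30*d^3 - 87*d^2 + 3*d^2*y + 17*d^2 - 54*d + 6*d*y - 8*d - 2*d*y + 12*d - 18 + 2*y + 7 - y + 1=-30*d^3 + d^2*(3*y - 70) + d*(4*y - 50) + y - 10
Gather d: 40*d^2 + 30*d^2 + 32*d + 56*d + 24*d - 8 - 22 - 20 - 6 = 70*d^2 + 112*d - 56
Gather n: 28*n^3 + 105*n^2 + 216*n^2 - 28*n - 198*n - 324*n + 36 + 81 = 28*n^3 + 321*n^2 - 550*n + 117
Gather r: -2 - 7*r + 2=-7*r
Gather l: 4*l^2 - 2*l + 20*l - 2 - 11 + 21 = 4*l^2 + 18*l + 8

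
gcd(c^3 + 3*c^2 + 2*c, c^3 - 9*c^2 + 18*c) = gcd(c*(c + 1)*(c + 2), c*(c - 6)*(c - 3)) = c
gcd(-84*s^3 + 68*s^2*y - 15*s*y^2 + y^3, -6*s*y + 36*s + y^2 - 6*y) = -6*s + y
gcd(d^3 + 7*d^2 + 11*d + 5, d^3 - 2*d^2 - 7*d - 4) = d^2 + 2*d + 1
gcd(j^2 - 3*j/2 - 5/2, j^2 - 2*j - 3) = j + 1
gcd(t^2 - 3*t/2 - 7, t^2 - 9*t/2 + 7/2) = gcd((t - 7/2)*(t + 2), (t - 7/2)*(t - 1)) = t - 7/2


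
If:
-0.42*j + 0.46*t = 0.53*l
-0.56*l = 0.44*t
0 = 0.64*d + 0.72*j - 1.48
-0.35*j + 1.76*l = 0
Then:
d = 2.31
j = 0.00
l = 0.00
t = 0.00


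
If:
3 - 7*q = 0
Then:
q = 3/7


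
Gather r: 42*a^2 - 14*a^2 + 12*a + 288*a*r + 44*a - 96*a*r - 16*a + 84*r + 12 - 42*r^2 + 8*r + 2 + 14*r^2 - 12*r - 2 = 28*a^2 + 40*a - 28*r^2 + r*(192*a + 80) + 12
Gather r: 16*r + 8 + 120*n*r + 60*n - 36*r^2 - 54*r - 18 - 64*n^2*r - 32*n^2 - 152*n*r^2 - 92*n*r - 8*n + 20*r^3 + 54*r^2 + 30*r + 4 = -32*n^2 + 52*n + 20*r^3 + r^2*(18 - 152*n) + r*(-64*n^2 + 28*n - 8) - 6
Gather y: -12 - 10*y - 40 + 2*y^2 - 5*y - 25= 2*y^2 - 15*y - 77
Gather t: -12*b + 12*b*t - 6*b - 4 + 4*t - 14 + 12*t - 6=-18*b + t*(12*b + 16) - 24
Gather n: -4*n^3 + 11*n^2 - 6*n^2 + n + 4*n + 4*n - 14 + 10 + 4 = -4*n^3 + 5*n^2 + 9*n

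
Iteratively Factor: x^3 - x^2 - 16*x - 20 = (x + 2)*(x^2 - 3*x - 10) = (x + 2)^2*(x - 5)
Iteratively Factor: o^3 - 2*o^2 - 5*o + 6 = (o + 2)*(o^2 - 4*o + 3) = (o - 1)*(o + 2)*(o - 3)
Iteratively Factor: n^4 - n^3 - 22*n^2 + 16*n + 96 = (n - 3)*(n^3 + 2*n^2 - 16*n - 32) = (n - 3)*(n + 2)*(n^2 - 16) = (n - 4)*(n - 3)*(n + 2)*(n + 4)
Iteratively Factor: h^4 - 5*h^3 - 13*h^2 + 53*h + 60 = (h - 5)*(h^3 - 13*h - 12) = (h - 5)*(h - 4)*(h^2 + 4*h + 3) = (h - 5)*(h - 4)*(h + 1)*(h + 3)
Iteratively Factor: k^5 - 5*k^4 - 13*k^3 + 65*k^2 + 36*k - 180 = (k - 5)*(k^4 - 13*k^2 + 36) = (k - 5)*(k - 2)*(k^3 + 2*k^2 - 9*k - 18) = (k - 5)*(k - 2)*(k + 3)*(k^2 - k - 6) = (k - 5)*(k - 2)*(k + 2)*(k + 3)*(k - 3)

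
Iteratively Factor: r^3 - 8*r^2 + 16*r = (r - 4)*(r^2 - 4*r) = (r - 4)^2*(r)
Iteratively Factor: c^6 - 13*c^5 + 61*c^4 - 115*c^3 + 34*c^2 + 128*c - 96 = (c + 1)*(c^5 - 14*c^4 + 75*c^3 - 190*c^2 + 224*c - 96) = (c - 3)*(c + 1)*(c^4 - 11*c^3 + 42*c^2 - 64*c + 32) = (c - 4)*(c - 3)*(c + 1)*(c^3 - 7*c^2 + 14*c - 8) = (c - 4)*(c - 3)*(c - 2)*(c + 1)*(c^2 - 5*c + 4) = (c - 4)^2*(c - 3)*(c - 2)*(c + 1)*(c - 1)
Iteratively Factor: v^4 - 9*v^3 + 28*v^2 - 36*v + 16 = (v - 2)*(v^3 - 7*v^2 + 14*v - 8) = (v - 2)*(v - 1)*(v^2 - 6*v + 8) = (v - 2)^2*(v - 1)*(v - 4)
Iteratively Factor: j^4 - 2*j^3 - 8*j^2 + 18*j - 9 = (j - 1)*(j^3 - j^2 - 9*j + 9) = (j - 1)^2*(j^2 - 9) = (j - 1)^2*(j + 3)*(j - 3)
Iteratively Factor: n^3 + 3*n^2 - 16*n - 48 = (n + 3)*(n^2 - 16) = (n + 3)*(n + 4)*(n - 4)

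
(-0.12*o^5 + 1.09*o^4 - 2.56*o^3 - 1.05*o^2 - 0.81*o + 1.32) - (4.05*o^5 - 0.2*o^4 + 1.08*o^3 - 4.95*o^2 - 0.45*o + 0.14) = -4.17*o^5 + 1.29*o^4 - 3.64*o^3 + 3.9*o^2 - 0.36*o + 1.18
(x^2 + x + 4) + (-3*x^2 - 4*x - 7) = -2*x^2 - 3*x - 3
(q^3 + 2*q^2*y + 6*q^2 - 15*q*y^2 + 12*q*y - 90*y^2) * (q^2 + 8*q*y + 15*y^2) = q^5 + 10*q^4*y + 6*q^4 + 16*q^3*y^2 + 60*q^3*y - 90*q^2*y^3 + 96*q^2*y^2 - 225*q*y^4 - 540*q*y^3 - 1350*y^4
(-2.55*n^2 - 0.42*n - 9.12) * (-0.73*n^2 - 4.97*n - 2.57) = 1.8615*n^4 + 12.9801*n^3 + 15.2985*n^2 + 46.4058*n + 23.4384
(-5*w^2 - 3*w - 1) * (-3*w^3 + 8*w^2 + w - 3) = 15*w^5 - 31*w^4 - 26*w^3 + 4*w^2 + 8*w + 3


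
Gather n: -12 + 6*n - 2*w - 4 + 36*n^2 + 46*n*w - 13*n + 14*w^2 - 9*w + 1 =36*n^2 + n*(46*w - 7) + 14*w^2 - 11*w - 15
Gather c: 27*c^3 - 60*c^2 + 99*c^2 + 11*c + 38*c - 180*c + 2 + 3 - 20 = 27*c^3 + 39*c^2 - 131*c - 15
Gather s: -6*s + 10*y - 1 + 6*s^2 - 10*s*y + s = 6*s^2 + s*(-10*y - 5) + 10*y - 1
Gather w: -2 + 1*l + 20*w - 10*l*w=l + w*(20 - 10*l) - 2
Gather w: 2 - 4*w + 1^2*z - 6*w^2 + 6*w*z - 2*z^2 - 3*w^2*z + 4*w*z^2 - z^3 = w^2*(-3*z - 6) + w*(4*z^2 + 6*z - 4) - z^3 - 2*z^2 + z + 2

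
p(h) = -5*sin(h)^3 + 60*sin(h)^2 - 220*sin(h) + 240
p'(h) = -15*sin(h)^2*cos(h) + 120*sin(h)*cos(h) - 220*cos(h)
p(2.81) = 174.57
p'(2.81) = 172.58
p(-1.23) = 504.83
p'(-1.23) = -115.79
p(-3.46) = 176.85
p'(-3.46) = 174.66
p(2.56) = 136.42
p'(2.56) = 132.53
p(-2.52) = 389.45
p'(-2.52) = 239.79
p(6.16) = 267.95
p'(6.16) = -233.19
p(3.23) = 259.90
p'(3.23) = 229.81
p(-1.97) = 497.55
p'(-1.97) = 133.43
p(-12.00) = 138.46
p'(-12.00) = -134.96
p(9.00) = 159.17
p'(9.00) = 157.71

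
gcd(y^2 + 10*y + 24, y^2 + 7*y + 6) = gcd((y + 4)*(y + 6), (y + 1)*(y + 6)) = y + 6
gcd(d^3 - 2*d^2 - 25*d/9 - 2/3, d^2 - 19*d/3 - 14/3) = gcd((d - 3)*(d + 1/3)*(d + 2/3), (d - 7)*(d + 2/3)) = d + 2/3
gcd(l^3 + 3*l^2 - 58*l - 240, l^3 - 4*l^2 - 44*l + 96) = l^2 - 2*l - 48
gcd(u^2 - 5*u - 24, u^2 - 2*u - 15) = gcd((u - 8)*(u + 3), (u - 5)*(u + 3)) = u + 3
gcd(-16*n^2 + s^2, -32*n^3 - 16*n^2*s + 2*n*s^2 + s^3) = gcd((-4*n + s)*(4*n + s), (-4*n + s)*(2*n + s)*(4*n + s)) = -16*n^2 + s^2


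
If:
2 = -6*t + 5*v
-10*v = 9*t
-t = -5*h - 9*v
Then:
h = -26/75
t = -4/21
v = 6/35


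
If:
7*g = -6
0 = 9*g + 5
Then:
No Solution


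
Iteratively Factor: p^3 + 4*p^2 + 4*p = (p + 2)*(p^2 + 2*p) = (p + 2)^2*(p)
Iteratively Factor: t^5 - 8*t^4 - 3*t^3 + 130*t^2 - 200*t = (t - 2)*(t^4 - 6*t^3 - 15*t^2 + 100*t) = (t - 2)*(t + 4)*(t^3 - 10*t^2 + 25*t) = (t - 5)*(t - 2)*(t + 4)*(t^2 - 5*t) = (t - 5)^2*(t - 2)*(t + 4)*(t)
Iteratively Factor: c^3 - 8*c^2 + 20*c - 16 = (c - 2)*(c^2 - 6*c + 8) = (c - 2)^2*(c - 4)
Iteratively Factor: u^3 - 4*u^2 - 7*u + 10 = (u - 5)*(u^2 + u - 2) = (u - 5)*(u + 2)*(u - 1)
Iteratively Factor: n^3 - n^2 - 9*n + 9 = (n + 3)*(n^2 - 4*n + 3) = (n - 3)*(n + 3)*(n - 1)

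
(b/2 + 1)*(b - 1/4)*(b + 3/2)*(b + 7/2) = b^4/2 + 27*b^3/8 + 27*b^2/4 + 107*b/32 - 21/16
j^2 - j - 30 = (j - 6)*(j + 5)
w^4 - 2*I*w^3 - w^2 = w^2*(w - I)^2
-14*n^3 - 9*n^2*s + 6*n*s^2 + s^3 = (-2*n + s)*(n + s)*(7*n + s)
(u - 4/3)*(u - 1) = u^2 - 7*u/3 + 4/3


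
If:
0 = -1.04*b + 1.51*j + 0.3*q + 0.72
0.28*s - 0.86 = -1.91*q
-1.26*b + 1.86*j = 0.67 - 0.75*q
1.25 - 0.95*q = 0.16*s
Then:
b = 170.83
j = 118.24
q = -5.36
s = 39.66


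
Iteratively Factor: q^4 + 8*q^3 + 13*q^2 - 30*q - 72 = (q - 2)*(q^3 + 10*q^2 + 33*q + 36) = (q - 2)*(q + 3)*(q^2 + 7*q + 12) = (q - 2)*(q + 3)^2*(q + 4)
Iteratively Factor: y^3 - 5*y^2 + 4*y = (y)*(y^2 - 5*y + 4) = y*(y - 1)*(y - 4)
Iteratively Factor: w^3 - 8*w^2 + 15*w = (w - 3)*(w^2 - 5*w) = w*(w - 3)*(w - 5)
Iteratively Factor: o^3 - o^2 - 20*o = (o - 5)*(o^2 + 4*o) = o*(o - 5)*(o + 4)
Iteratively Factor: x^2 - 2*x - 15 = (x + 3)*(x - 5)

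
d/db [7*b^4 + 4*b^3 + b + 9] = 28*b^3 + 12*b^2 + 1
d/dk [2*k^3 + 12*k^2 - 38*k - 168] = 6*k^2 + 24*k - 38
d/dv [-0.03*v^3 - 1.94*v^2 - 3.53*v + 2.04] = -0.09*v^2 - 3.88*v - 3.53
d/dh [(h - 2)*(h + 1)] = 2*h - 1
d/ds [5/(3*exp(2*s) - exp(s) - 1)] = (5 - 30*exp(s))*exp(s)/(-3*exp(2*s) + exp(s) + 1)^2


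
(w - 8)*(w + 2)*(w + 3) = w^3 - 3*w^2 - 34*w - 48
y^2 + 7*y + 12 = (y + 3)*(y + 4)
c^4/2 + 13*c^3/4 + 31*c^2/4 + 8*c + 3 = (c/2 + 1/2)*(c + 3/2)*(c + 2)^2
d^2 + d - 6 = (d - 2)*(d + 3)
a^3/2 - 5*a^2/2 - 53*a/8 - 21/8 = (a/2 + 1/4)*(a - 7)*(a + 3/2)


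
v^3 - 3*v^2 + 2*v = v*(v - 2)*(v - 1)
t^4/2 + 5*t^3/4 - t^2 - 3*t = t*(t/2 + 1)*(t - 3/2)*(t + 2)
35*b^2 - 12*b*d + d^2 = (-7*b + d)*(-5*b + d)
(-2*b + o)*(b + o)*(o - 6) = -2*b^2*o + 12*b^2 - b*o^2 + 6*b*o + o^3 - 6*o^2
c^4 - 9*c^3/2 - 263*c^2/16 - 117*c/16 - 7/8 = (c - 7)*(c + 1/4)^2*(c + 2)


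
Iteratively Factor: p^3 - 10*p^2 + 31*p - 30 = (p - 3)*(p^2 - 7*p + 10) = (p - 3)*(p - 2)*(p - 5)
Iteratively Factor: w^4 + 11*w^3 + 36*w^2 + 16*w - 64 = (w + 4)*(w^3 + 7*w^2 + 8*w - 16) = (w - 1)*(w + 4)*(w^2 + 8*w + 16) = (w - 1)*(w + 4)^2*(w + 4)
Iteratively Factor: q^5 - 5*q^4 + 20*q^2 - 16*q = (q - 1)*(q^4 - 4*q^3 - 4*q^2 + 16*q) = (q - 1)*(q + 2)*(q^3 - 6*q^2 + 8*q) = q*(q - 1)*(q + 2)*(q^2 - 6*q + 8) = q*(q - 2)*(q - 1)*(q + 2)*(q - 4)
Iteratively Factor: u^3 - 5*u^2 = (u)*(u^2 - 5*u) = u^2*(u - 5)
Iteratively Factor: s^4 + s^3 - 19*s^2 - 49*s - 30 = (s - 5)*(s^3 + 6*s^2 + 11*s + 6) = (s - 5)*(s + 2)*(s^2 + 4*s + 3) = (s - 5)*(s + 1)*(s + 2)*(s + 3)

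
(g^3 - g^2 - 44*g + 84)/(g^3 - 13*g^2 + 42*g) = (g^2 + 5*g - 14)/(g*(g - 7))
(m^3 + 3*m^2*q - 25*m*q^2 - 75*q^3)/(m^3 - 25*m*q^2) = (m + 3*q)/m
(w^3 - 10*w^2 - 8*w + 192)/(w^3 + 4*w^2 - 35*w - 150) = (w^2 - 4*w - 32)/(w^2 + 10*w + 25)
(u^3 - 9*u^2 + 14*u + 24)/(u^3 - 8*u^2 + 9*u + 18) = (u - 4)/(u - 3)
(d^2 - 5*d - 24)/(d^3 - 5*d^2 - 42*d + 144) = (d + 3)/(d^2 + 3*d - 18)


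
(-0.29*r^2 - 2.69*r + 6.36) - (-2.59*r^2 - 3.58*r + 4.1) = 2.3*r^2 + 0.89*r + 2.26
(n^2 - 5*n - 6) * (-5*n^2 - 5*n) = -5*n^4 + 20*n^3 + 55*n^2 + 30*n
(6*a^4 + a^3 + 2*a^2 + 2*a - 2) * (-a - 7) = -6*a^5 - 43*a^4 - 9*a^3 - 16*a^2 - 12*a + 14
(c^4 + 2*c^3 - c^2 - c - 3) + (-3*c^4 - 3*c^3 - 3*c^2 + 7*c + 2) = -2*c^4 - c^3 - 4*c^2 + 6*c - 1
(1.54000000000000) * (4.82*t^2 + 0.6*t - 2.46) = 7.4228*t^2 + 0.924*t - 3.7884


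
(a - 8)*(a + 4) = a^2 - 4*a - 32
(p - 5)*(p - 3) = p^2 - 8*p + 15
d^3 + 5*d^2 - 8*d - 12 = (d - 2)*(d + 1)*(d + 6)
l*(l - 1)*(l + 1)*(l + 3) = l^4 + 3*l^3 - l^2 - 3*l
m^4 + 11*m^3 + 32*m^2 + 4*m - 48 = (m - 1)*(m + 2)*(m + 4)*(m + 6)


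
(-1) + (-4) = -5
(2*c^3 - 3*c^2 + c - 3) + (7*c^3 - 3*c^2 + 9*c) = 9*c^3 - 6*c^2 + 10*c - 3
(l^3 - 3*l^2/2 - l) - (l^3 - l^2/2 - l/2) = -l^2 - l/2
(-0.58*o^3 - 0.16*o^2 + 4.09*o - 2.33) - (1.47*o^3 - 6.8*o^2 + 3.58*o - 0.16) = -2.05*o^3 + 6.64*o^2 + 0.51*o - 2.17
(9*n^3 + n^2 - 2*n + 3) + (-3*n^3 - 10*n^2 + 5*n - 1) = 6*n^3 - 9*n^2 + 3*n + 2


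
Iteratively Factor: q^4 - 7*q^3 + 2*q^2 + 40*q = (q)*(q^3 - 7*q^2 + 2*q + 40) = q*(q + 2)*(q^2 - 9*q + 20) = q*(q - 4)*(q + 2)*(q - 5)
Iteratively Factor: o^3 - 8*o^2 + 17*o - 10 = (o - 1)*(o^2 - 7*o + 10) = (o - 5)*(o - 1)*(o - 2)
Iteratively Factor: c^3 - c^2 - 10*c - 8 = (c + 2)*(c^2 - 3*c - 4) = (c - 4)*(c + 2)*(c + 1)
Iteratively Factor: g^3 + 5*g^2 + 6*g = (g)*(g^2 + 5*g + 6) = g*(g + 2)*(g + 3)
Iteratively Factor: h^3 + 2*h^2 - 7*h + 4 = (h + 4)*(h^2 - 2*h + 1) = (h - 1)*(h + 4)*(h - 1)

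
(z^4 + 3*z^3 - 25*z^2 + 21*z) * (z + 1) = z^5 + 4*z^4 - 22*z^3 - 4*z^2 + 21*z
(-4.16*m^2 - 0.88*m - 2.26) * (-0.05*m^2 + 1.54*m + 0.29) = 0.208*m^4 - 6.3624*m^3 - 2.4486*m^2 - 3.7356*m - 0.6554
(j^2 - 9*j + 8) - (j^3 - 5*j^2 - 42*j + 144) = -j^3 + 6*j^2 + 33*j - 136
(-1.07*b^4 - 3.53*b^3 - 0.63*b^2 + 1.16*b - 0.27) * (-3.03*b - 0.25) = 3.2421*b^5 + 10.9634*b^4 + 2.7914*b^3 - 3.3573*b^2 + 0.5281*b + 0.0675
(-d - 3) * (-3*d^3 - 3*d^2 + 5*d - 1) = 3*d^4 + 12*d^3 + 4*d^2 - 14*d + 3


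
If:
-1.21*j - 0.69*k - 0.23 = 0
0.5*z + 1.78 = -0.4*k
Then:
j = 0.712809917355372*z + 2.34752066115702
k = -1.25*z - 4.45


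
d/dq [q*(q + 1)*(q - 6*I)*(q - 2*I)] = 4*q^3 + q^2*(3 - 24*I) + q*(-24 - 16*I) - 12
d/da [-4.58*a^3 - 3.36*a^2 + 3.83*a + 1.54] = -13.74*a^2 - 6.72*a + 3.83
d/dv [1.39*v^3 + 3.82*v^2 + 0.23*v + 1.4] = 4.17*v^2 + 7.64*v + 0.23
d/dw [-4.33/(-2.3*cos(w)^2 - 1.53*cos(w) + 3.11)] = (19.918*cos(w) + 6.6249)*sin(w)/(2.3*cos(w)^2 + 1.53*cos(w) - 3.11)^2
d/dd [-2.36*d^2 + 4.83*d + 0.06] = 4.83 - 4.72*d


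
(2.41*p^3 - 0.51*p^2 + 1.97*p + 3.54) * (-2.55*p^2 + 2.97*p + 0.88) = -6.1455*p^5 + 8.4582*p^4 - 4.4174*p^3 - 3.6249*p^2 + 12.2474*p + 3.1152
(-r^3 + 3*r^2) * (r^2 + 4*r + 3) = -r^5 - r^4 + 9*r^3 + 9*r^2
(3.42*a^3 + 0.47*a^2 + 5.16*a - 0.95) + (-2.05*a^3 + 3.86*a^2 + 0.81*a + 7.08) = 1.37*a^3 + 4.33*a^2 + 5.97*a + 6.13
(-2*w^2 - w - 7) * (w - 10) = -2*w^3 + 19*w^2 + 3*w + 70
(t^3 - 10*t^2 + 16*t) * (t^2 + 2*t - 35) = t^5 - 8*t^4 - 39*t^3 + 382*t^2 - 560*t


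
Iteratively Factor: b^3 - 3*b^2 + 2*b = (b - 1)*(b^2 - 2*b) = b*(b - 1)*(b - 2)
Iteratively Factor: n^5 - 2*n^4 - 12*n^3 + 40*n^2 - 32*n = (n + 4)*(n^4 - 6*n^3 + 12*n^2 - 8*n) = n*(n + 4)*(n^3 - 6*n^2 + 12*n - 8) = n*(n - 2)*(n + 4)*(n^2 - 4*n + 4) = n*(n - 2)^2*(n + 4)*(n - 2)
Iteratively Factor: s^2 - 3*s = (s - 3)*(s)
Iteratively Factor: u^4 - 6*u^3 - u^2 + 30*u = (u + 2)*(u^3 - 8*u^2 + 15*u) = u*(u + 2)*(u^2 - 8*u + 15) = u*(u - 3)*(u + 2)*(u - 5)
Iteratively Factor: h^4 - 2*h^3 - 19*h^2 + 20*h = (h)*(h^3 - 2*h^2 - 19*h + 20) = h*(h + 4)*(h^2 - 6*h + 5) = h*(h - 5)*(h + 4)*(h - 1)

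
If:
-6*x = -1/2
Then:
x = 1/12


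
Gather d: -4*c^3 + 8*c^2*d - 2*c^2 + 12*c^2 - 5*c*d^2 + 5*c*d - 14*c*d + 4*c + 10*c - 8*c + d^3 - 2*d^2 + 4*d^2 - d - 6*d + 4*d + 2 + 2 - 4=-4*c^3 + 10*c^2 + 6*c + d^3 + d^2*(2 - 5*c) + d*(8*c^2 - 9*c - 3)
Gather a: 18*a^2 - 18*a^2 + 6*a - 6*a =0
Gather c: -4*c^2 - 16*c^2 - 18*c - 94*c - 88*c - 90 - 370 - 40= -20*c^2 - 200*c - 500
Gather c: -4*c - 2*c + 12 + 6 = 18 - 6*c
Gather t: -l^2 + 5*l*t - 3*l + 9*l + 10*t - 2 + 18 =-l^2 + 6*l + t*(5*l + 10) + 16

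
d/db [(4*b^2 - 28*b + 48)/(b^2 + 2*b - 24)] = 36/(b^2 + 12*b + 36)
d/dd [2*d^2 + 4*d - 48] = 4*d + 4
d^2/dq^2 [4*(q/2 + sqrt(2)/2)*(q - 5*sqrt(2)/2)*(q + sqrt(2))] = 12*q - 2*sqrt(2)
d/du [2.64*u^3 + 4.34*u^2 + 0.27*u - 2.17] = 7.92*u^2 + 8.68*u + 0.27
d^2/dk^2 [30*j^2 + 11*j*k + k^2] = 2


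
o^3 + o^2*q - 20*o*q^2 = o*(o - 4*q)*(o + 5*q)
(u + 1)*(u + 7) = u^2 + 8*u + 7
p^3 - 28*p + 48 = (p - 4)*(p - 2)*(p + 6)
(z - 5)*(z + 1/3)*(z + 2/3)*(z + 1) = z^4 - 3*z^3 - 79*z^2/9 - 53*z/9 - 10/9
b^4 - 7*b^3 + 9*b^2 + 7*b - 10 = (b - 5)*(b - 2)*(b - 1)*(b + 1)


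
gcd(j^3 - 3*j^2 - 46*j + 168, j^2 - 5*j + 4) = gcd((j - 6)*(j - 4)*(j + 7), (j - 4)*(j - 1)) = j - 4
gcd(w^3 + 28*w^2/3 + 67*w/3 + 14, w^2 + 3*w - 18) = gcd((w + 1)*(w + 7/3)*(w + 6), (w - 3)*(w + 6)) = w + 6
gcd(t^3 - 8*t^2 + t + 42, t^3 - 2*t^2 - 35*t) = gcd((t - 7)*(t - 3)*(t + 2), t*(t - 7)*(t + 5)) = t - 7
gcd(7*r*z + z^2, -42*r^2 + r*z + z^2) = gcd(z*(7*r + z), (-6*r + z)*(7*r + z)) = 7*r + z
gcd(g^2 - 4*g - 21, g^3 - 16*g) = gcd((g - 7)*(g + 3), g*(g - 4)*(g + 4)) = 1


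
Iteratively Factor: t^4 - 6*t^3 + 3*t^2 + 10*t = (t - 2)*(t^3 - 4*t^2 - 5*t) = (t - 5)*(t - 2)*(t^2 + t) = t*(t - 5)*(t - 2)*(t + 1)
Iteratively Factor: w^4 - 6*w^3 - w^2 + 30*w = (w)*(w^3 - 6*w^2 - w + 30) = w*(w - 3)*(w^2 - 3*w - 10) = w*(w - 5)*(w - 3)*(w + 2)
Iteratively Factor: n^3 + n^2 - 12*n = (n + 4)*(n^2 - 3*n) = (n - 3)*(n + 4)*(n)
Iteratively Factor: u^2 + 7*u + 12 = (u + 3)*(u + 4)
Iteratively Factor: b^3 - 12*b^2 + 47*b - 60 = (b - 4)*(b^2 - 8*b + 15) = (b - 4)*(b - 3)*(b - 5)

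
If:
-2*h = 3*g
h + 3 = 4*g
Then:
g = 6/11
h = -9/11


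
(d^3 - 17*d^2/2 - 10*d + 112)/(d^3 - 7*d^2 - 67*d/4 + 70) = 2*(d - 4)/(2*d - 5)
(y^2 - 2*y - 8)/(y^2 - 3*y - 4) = (y + 2)/(y + 1)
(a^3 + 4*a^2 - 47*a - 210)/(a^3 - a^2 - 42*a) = (a + 5)/a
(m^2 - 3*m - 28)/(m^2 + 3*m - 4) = (m - 7)/(m - 1)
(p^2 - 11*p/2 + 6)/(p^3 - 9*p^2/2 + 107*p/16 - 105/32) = 16*(p - 4)/(16*p^2 - 48*p + 35)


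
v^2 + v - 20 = (v - 4)*(v + 5)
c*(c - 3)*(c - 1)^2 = c^4 - 5*c^3 + 7*c^2 - 3*c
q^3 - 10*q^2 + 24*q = q*(q - 6)*(q - 4)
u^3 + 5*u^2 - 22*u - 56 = (u - 4)*(u + 2)*(u + 7)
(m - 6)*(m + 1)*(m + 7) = m^3 + 2*m^2 - 41*m - 42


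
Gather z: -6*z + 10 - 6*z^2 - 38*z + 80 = -6*z^2 - 44*z + 90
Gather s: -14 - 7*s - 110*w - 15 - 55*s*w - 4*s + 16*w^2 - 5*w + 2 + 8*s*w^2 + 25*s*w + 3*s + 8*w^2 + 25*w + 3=s*(8*w^2 - 30*w - 8) + 24*w^2 - 90*w - 24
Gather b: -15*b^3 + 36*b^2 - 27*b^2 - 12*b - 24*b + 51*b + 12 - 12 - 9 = -15*b^3 + 9*b^2 + 15*b - 9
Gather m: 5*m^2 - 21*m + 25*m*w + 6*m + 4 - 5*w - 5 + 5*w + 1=5*m^2 + m*(25*w - 15)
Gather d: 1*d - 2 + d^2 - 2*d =d^2 - d - 2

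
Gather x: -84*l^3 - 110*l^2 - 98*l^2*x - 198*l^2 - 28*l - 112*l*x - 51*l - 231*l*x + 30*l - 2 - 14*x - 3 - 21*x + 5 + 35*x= -84*l^3 - 308*l^2 - 49*l + x*(-98*l^2 - 343*l)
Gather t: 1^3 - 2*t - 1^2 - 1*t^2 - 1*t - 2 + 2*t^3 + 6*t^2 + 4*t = 2*t^3 + 5*t^2 + t - 2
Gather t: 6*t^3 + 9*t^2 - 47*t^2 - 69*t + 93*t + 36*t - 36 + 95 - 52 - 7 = 6*t^3 - 38*t^2 + 60*t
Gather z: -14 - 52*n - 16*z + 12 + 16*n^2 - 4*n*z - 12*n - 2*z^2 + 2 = 16*n^2 - 64*n - 2*z^2 + z*(-4*n - 16)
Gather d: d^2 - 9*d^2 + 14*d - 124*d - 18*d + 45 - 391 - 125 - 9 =-8*d^2 - 128*d - 480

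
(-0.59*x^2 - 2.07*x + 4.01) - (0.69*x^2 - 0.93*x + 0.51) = -1.28*x^2 - 1.14*x + 3.5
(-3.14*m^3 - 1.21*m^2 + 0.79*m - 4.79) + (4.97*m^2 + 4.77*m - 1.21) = -3.14*m^3 + 3.76*m^2 + 5.56*m - 6.0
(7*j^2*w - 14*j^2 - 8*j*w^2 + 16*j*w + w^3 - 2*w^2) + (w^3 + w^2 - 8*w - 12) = 7*j^2*w - 14*j^2 - 8*j*w^2 + 16*j*w + 2*w^3 - w^2 - 8*w - 12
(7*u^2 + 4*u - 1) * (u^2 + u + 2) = 7*u^4 + 11*u^3 + 17*u^2 + 7*u - 2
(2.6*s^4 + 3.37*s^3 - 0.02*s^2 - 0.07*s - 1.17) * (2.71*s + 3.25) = 7.046*s^5 + 17.5827*s^4 + 10.8983*s^3 - 0.2547*s^2 - 3.3982*s - 3.8025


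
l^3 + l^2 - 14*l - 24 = (l - 4)*(l + 2)*(l + 3)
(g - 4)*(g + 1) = g^2 - 3*g - 4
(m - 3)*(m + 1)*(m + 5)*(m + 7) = m^4 + 10*m^3 + 8*m^2 - 106*m - 105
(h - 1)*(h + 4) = h^2 + 3*h - 4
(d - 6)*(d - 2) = d^2 - 8*d + 12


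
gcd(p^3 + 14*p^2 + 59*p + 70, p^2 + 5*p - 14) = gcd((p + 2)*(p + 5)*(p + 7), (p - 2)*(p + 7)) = p + 7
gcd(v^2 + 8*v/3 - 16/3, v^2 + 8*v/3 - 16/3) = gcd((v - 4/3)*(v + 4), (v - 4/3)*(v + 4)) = v^2 + 8*v/3 - 16/3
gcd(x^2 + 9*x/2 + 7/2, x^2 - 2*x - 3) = x + 1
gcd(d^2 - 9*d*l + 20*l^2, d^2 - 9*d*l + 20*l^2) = d^2 - 9*d*l + 20*l^2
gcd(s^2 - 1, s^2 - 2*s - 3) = s + 1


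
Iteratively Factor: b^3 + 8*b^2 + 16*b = (b)*(b^2 + 8*b + 16) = b*(b + 4)*(b + 4)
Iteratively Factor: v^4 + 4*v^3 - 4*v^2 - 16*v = (v - 2)*(v^3 + 6*v^2 + 8*v) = (v - 2)*(v + 4)*(v^2 + 2*v) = (v - 2)*(v + 2)*(v + 4)*(v)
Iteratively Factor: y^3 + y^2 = (y)*(y^2 + y) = y*(y + 1)*(y)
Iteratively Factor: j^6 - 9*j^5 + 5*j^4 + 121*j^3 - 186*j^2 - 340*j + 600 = (j - 5)*(j^5 - 4*j^4 - 15*j^3 + 46*j^2 + 44*j - 120) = (j - 5)*(j + 2)*(j^4 - 6*j^3 - 3*j^2 + 52*j - 60) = (j - 5)*(j - 2)*(j + 2)*(j^3 - 4*j^2 - 11*j + 30) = (j - 5)^2*(j - 2)*(j + 2)*(j^2 + j - 6) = (j - 5)^2*(j - 2)^2*(j + 2)*(j + 3)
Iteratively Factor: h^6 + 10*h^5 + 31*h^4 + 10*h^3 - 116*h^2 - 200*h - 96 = (h + 1)*(h^5 + 9*h^4 + 22*h^3 - 12*h^2 - 104*h - 96) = (h + 1)*(h + 4)*(h^4 + 5*h^3 + 2*h^2 - 20*h - 24) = (h + 1)*(h + 3)*(h + 4)*(h^3 + 2*h^2 - 4*h - 8) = (h + 1)*(h + 2)*(h + 3)*(h + 4)*(h^2 - 4) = (h - 2)*(h + 1)*(h + 2)*(h + 3)*(h + 4)*(h + 2)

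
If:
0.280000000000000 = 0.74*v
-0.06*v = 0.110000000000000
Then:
No Solution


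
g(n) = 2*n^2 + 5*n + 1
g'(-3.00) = -7.00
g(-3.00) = 4.00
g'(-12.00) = -43.00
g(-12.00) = 229.00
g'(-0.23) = 4.08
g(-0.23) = -0.04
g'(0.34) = 6.36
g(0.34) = 2.93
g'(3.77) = 20.08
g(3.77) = 48.28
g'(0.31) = 6.24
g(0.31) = 2.74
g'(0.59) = 7.36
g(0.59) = 4.65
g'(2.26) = 14.04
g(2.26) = 22.52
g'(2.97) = 16.88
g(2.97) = 33.49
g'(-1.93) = -2.72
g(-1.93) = -1.20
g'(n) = 4*n + 5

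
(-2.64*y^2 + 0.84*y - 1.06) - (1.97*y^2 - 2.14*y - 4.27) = -4.61*y^2 + 2.98*y + 3.21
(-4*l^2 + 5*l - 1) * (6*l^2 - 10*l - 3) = -24*l^4 + 70*l^3 - 44*l^2 - 5*l + 3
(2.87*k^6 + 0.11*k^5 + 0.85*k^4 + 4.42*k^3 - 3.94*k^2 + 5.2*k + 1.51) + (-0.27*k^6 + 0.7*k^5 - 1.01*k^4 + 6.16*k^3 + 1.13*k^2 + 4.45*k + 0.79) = 2.6*k^6 + 0.81*k^5 - 0.16*k^4 + 10.58*k^3 - 2.81*k^2 + 9.65*k + 2.3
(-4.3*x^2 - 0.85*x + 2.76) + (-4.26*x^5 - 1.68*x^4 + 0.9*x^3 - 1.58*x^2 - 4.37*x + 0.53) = -4.26*x^5 - 1.68*x^4 + 0.9*x^3 - 5.88*x^2 - 5.22*x + 3.29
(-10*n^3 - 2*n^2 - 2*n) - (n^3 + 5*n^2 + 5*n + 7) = -11*n^3 - 7*n^2 - 7*n - 7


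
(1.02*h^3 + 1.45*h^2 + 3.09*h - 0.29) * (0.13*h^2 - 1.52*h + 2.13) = 0.1326*h^5 - 1.3619*h^4 + 0.3703*h^3 - 1.646*h^2 + 7.0225*h - 0.6177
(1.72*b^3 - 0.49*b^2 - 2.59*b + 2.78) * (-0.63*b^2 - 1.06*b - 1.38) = -1.0836*b^5 - 1.5145*b^4 - 0.2225*b^3 + 1.6702*b^2 + 0.627399999999999*b - 3.8364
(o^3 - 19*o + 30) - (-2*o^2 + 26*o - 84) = o^3 + 2*o^2 - 45*o + 114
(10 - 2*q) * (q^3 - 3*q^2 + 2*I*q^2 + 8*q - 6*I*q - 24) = -2*q^4 + 16*q^3 - 4*I*q^3 - 46*q^2 + 32*I*q^2 + 128*q - 60*I*q - 240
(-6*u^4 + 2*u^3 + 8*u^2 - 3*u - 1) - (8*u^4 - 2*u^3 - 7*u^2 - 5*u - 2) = -14*u^4 + 4*u^3 + 15*u^2 + 2*u + 1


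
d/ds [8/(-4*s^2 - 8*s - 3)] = 64*(s + 1)/(4*s^2 + 8*s + 3)^2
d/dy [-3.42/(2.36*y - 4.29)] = 8.0712/(2.36*y - 4.29)^2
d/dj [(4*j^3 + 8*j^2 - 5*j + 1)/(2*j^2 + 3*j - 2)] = (8*j^4 + 24*j^3 + 10*j^2 - 36*j + 7)/(4*j^4 + 12*j^3 + j^2 - 12*j + 4)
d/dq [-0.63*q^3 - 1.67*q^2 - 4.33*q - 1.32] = -1.89*q^2 - 3.34*q - 4.33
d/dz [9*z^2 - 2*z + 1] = 18*z - 2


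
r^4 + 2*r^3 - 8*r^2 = r^2*(r - 2)*(r + 4)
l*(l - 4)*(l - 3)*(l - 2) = l^4 - 9*l^3 + 26*l^2 - 24*l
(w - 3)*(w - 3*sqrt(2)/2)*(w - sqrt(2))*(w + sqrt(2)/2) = w^4 - 3*w^3 - 2*sqrt(2)*w^3 + w^2/2 + 6*sqrt(2)*w^2 - 3*w/2 + 3*sqrt(2)*w/2 - 9*sqrt(2)/2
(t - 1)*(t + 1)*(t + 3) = t^3 + 3*t^2 - t - 3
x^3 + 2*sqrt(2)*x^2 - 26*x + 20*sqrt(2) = (x - 2*sqrt(2))*(x - sqrt(2))*(x + 5*sqrt(2))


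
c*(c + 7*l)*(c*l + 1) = c^3*l + 7*c^2*l^2 + c^2 + 7*c*l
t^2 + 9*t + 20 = (t + 4)*(t + 5)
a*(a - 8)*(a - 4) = a^3 - 12*a^2 + 32*a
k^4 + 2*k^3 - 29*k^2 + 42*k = k*(k - 3)*(k - 2)*(k + 7)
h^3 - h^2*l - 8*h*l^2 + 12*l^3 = (h - 2*l)^2*(h + 3*l)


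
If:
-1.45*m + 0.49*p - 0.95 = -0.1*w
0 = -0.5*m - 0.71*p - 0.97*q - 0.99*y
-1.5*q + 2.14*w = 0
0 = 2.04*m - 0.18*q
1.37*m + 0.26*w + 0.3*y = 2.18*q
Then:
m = -0.02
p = 1.92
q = -0.19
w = -0.13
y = -1.18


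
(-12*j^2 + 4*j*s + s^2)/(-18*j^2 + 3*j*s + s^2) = (-2*j + s)/(-3*j + s)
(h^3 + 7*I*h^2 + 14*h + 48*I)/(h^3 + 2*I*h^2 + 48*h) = (h^2 - I*h + 6)/(h*(h - 6*I))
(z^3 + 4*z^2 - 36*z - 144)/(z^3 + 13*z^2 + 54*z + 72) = (z - 6)/(z + 3)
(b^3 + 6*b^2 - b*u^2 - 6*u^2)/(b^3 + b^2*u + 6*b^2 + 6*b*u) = (b - u)/b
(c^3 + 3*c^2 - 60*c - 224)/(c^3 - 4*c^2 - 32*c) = (c + 7)/c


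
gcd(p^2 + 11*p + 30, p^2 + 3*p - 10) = p + 5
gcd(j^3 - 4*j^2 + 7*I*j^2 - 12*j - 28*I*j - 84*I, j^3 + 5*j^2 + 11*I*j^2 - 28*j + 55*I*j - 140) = j + 7*I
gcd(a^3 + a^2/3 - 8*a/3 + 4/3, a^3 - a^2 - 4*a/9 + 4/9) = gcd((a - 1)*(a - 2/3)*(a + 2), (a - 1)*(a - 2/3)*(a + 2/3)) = a^2 - 5*a/3 + 2/3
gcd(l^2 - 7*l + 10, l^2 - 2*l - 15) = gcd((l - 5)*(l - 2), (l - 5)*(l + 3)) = l - 5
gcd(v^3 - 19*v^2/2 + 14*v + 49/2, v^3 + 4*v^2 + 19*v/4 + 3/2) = 1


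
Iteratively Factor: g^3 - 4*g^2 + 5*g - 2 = (g - 1)*(g^2 - 3*g + 2) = (g - 2)*(g - 1)*(g - 1)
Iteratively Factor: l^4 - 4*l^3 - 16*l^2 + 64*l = (l + 4)*(l^3 - 8*l^2 + 16*l) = (l - 4)*(l + 4)*(l^2 - 4*l) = l*(l - 4)*(l + 4)*(l - 4)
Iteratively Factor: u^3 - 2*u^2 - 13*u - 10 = (u - 5)*(u^2 + 3*u + 2) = (u - 5)*(u + 1)*(u + 2)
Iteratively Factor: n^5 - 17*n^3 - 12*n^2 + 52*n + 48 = (n + 3)*(n^4 - 3*n^3 - 8*n^2 + 12*n + 16) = (n - 2)*(n + 3)*(n^3 - n^2 - 10*n - 8) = (n - 2)*(n + 2)*(n + 3)*(n^2 - 3*n - 4) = (n - 2)*(n + 1)*(n + 2)*(n + 3)*(n - 4)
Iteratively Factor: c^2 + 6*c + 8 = (c + 4)*(c + 2)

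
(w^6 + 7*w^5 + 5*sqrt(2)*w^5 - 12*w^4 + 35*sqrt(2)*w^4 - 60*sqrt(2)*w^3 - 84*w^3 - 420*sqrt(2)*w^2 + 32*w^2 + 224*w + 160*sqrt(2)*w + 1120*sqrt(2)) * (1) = w^6 + 7*w^5 + 5*sqrt(2)*w^5 - 12*w^4 + 35*sqrt(2)*w^4 - 60*sqrt(2)*w^3 - 84*w^3 - 420*sqrt(2)*w^2 + 32*w^2 + 224*w + 160*sqrt(2)*w + 1120*sqrt(2)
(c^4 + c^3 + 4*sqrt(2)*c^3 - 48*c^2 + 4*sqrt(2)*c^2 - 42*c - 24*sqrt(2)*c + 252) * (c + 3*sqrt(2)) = c^5 + c^4 + 7*sqrt(2)*c^4 - 24*c^3 + 7*sqrt(2)*c^3 - 168*sqrt(2)*c^2 - 18*c^2 - 126*sqrt(2)*c + 108*c + 756*sqrt(2)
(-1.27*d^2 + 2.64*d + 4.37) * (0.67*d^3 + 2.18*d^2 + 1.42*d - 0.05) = -0.8509*d^5 - 0.9998*d^4 + 6.8797*d^3 + 13.3389*d^2 + 6.0734*d - 0.2185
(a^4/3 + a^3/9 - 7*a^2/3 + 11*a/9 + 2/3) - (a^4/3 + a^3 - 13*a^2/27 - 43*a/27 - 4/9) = -8*a^3/9 - 50*a^2/27 + 76*a/27 + 10/9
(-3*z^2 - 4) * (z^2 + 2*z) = -3*z^4 - 6*z^3 - 4*z^2 - 8*z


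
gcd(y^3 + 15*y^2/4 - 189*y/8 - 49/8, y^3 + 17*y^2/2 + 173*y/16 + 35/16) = y^2 + 29*y/4 + 7/4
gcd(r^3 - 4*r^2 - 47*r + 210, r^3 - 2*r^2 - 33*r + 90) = r - 5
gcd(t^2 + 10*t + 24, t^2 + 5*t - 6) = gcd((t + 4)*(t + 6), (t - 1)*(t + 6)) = t + 6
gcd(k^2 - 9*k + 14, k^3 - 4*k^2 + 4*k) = k - 2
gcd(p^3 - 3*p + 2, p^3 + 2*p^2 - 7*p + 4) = p^2 - 2*p + 1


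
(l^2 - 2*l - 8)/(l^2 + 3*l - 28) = (l + 2)/(l + 7)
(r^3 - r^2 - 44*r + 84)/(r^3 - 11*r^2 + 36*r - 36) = (r + 7)/(r - 3)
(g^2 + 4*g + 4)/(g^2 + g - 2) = (g + 2)/(g - 1)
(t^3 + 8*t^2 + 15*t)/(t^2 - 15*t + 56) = t*(t^2 + 8*t + 15)/(t^2 - 15*t + 56)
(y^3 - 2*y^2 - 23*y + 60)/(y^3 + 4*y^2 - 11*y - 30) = (y - 4)/(y + 2)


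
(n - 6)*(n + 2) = n^2 - 4*n - 12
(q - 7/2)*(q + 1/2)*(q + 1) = q^3 - 2*q^2 - 19*q/4 - 7/4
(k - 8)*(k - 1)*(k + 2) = k^3 - 7*k^2 - 10*k + 16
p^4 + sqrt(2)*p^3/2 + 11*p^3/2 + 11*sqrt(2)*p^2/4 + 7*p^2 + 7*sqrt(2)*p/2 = p*(p + 2)*(p + 7/2)*(p + sqrt(2)/2)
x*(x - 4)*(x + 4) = x^3 - 16*x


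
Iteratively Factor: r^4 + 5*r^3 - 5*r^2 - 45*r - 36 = (r + 4)*(r^3 + r^2 - 9*r - 9) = (r - 3)*(r + 4)*(r^2 + 4*r + 3) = (r - 3)*(r + 3)*(r + 4)*(r + 1)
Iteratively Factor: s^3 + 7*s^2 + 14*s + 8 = (s + 4)*(s^2 + 3*s + 2) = (s + 2)*(s + 4)*(s + 1)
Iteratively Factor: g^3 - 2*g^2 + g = (g)*(g^2 - 2*g + 1) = g*(g - 1)*(g - 1)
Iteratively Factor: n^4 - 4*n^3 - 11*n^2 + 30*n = (n + 3)*(n^3 - 7*n^2 + 10*n) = (n - 2)*(n + 3)*(n^2 - 5*n) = (n - 5)*(n - 2)*(n + 3)*(n)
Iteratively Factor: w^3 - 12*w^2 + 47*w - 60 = (w - 5)*(w^2 - 7*w + 12) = (w - 5)*(w - 4)*(w - 3)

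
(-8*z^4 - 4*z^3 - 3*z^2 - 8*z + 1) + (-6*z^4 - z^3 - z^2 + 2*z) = -14*z^4 - 5*z^3 - 4*z^2 - 6*z + 1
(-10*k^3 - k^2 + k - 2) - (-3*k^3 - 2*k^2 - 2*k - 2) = -7*k^3 + k^2 + 3*k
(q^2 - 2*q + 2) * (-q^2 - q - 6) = -q^4 + q^3 - 6*q^2 + 10*q - 12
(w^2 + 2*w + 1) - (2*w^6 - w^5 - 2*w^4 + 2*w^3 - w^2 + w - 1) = -2*w^6 + w^5 + 2*w^4 - 2*w^3 + 2*w^2 + w + 2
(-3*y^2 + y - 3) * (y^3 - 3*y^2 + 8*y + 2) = -3*y^5 + 10*y^4 - 30*y^3 + 11*y^2 - 22*y - 6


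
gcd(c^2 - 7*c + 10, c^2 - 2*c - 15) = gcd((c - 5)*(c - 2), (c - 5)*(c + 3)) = c - 5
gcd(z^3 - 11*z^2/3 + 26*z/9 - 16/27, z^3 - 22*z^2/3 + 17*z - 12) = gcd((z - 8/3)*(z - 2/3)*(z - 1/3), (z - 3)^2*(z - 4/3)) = 1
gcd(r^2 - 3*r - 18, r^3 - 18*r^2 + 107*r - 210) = r - 6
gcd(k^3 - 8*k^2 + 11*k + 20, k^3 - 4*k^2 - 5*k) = k^2 - 4*k - 5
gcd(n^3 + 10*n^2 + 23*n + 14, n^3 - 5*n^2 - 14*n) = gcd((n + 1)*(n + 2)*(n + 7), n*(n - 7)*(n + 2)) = n + 2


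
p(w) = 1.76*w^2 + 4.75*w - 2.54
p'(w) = 3.52*w + 4.75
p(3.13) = 29.57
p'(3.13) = 15.77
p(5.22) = 70.21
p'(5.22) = 23.12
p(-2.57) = -3.12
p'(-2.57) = -4.30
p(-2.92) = -1.40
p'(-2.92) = -5.53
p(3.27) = 31.81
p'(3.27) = 16.26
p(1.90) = 12.84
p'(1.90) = 11.44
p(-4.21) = 8.66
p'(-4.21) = -10.07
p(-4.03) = 6.90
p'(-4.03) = -9.44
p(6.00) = 89.32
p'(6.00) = 25.87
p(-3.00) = -0.95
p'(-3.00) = -5.81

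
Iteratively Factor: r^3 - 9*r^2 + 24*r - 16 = (r - 4)*(r^2 - 5*r + 4) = (r - 4)*(r - 1)*(r - 4)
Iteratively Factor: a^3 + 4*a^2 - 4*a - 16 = (a + 2)*(a^2 + 2*a - 8) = (a + 2)*(a + 4)*(a - 2)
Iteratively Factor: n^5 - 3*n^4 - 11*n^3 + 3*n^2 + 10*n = (n - 5)*(n^4 + 2*n^3 - n^2 - 2*n) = (n - 5)*(n - 1)*(n^3 + 3*n^2 + 2*n) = n*(n - 5)*(n - 1)*(n^2 + 3*n + 2) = n*(n - 5)*(n - 1)*(n + 2)*(n + 1)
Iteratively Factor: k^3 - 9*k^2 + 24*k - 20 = (k - 2)*(k^2 - 7*k + 10) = (k - 5)*(k - 2)*(k - 2)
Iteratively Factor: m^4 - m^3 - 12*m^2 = (m - 4)*(m^3 + 3*m^2) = m*(m - 4)*(m^2 + 3*m) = m^2*(m - 4)*(m + 3)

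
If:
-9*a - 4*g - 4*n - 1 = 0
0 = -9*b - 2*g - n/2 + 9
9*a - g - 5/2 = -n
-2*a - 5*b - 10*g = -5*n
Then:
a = 1895/8883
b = 1459/1269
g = -431/658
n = -74/987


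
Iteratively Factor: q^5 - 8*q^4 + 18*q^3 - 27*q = (q + 1)*(q^4 - 9*q^3 + 27*q^2 - 27*q) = (q - 3)*(q + 1)*(q^3 - 6*q^2 + 9*q) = (q - 3)^2*(q + 1)*(q^2 - 3*q) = q*(q - 3)^2*(q + 1)*(q - 3)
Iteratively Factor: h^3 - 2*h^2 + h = (h - 1)*(h^2 - h) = h*(h - 1)*(h - 1)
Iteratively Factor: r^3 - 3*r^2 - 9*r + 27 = (r - 3)*(r^2 - 9) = (r - 3)^2*(r + 3)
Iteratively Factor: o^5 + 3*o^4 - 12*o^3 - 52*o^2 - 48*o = (o + 2)*(o^4 + o^3 - 14*o^2 - 24*o) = (o + 2)*(o + 3)*(o^3 - 2*o^2 - 8*o) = (o - 4)*(o + 2)*(o + 3)*(o^2 + 2*o) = o*(o - 4)*(o + 2)*(o + 3)*(o + 2)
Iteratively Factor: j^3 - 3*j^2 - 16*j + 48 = (j - 4)*(j^2 + j - 12) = (j - 4)*(j - 3)*(j + 4)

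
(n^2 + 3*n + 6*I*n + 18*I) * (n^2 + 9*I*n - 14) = n^4 + 3*n^3 + 15*I*n^3 - 68*n^2 + 45*I*n^2 - 204*n - 84*I*n - 252*I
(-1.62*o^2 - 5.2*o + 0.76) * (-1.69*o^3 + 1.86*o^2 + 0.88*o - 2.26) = 2.7378*o^5 + 5.7748*o^4 - 12.382*o^3 + 0.498799999999999*o^2 + 12.4208*o - 1.7176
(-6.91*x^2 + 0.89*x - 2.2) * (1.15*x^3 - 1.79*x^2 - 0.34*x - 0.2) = -7.9465*x^5 + 13.3924*x^4 - 1.7737*x^3 + 5.0174*x^2 + 0.57*x + 0.44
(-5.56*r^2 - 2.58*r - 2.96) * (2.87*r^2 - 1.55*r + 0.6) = -15.9572*r^4 + 1.2134*r^3 - 7.8322*r^2 + 3.04*r - 1.776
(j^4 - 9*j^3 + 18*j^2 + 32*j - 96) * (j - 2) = j^5 - 11*j^4 + 36*j^3 - 4*j^2 - 160*j + 192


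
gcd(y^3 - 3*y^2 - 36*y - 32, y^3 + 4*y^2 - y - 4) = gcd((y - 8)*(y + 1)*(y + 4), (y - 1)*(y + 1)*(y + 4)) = y^2 + 5*y + 4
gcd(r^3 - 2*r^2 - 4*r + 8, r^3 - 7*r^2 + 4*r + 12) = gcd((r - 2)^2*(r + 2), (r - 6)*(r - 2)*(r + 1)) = r - 2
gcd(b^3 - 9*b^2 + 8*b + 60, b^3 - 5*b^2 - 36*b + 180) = b^2 - 11*b + 30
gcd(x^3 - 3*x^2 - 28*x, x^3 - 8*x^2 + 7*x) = x^2 - 7*x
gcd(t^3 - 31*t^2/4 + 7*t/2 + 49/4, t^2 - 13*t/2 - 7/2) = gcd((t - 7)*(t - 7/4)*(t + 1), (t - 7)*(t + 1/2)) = t - 7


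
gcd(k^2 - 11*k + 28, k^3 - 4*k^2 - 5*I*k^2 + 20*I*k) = k - 4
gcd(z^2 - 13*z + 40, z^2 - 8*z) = z - 8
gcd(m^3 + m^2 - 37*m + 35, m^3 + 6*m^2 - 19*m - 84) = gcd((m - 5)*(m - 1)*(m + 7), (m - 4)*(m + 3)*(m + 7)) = m + 7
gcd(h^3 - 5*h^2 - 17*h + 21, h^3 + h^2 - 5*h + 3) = h^2 + 2*h - 3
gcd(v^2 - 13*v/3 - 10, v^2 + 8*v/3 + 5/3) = v + 5/3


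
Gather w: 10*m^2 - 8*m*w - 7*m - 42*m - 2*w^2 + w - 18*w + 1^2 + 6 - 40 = 10*m^2 - 49*m - 2*w^2 + w*(-8*m - 17) - 33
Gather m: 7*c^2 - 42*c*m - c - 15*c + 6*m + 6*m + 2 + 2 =7*c^2 - 16*c + m*(12 - 42*c) + 4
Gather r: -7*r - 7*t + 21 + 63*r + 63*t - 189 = 56*r + 56*t - 168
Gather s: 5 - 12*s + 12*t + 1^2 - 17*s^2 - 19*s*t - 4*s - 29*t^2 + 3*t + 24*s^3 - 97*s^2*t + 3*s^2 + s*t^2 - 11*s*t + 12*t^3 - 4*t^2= 24*s^3 + s^2*(-97*t - 14) + s*(t^2 - 30*t - 16) + 12*t^3 - 33*t^2 + 15*t + 6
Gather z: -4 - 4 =-8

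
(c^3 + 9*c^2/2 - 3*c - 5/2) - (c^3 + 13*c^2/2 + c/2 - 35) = -2*c^2 - 7*c/2 + 65/2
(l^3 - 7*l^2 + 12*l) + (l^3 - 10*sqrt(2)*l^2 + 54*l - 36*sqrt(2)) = 2*l^3 - 10*sqrt(2)*l^2 - 7*l^2 + 66*l - 36*sqrt(2)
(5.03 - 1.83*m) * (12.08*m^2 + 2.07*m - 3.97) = -22.1064*m^3 + 56.9743*m^2 + 17.6772*m - 19.9691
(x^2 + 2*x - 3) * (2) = 2*x^2 + 4*x - 6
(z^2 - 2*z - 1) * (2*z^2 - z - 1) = 2*z^4 - 5*z^3 - z^2 + 3*z + 1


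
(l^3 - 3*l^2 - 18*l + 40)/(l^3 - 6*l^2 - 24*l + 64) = (l - 5)/(l - 8)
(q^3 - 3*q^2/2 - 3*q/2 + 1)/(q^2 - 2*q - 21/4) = 2*(-2*q^3 + 3*q^2 + 3*q - 2)/(-4*q^2 + 8*q + 21)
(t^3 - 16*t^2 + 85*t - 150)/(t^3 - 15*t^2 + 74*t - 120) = (t - 5)/(t - 4)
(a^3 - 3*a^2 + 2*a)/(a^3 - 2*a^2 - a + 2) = a/(a + 1)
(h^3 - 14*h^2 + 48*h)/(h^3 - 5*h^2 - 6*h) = (h - 8)/(h + 1)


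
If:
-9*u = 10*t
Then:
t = -9*u/10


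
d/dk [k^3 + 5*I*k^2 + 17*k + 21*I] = 3*k^2 + 10*I*k + 17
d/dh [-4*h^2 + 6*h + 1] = 6 - 8*h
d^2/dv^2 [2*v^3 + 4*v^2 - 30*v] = 12*v + 8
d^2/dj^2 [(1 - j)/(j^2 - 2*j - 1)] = 2*(j - 1)*(-3*j^2 + 6*j + 4*(j - 1)^2 + 3)/(-j^2 + 2*j + 1)^3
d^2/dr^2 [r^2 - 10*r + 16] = 2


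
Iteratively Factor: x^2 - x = (x)*(x - 1)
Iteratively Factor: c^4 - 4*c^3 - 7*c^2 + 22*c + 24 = (c + 1)*(c^3 - 5*c^2 - 2*c + 24) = (c + 1)*(c + 2)*(c^2 - 7*c + 12) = (c - 4)*(c + 1)*(c + 2)*(c - 3)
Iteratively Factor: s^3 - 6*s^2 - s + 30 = (s - 3)*(s^2 - 3*s - 10) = (s - 5)*(s - 3)*(s + 2)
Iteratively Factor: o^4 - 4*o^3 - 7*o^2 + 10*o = (o - 1)*(o^3 - 3*o^2 - 10*o) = (o - 1)*(o + 2)*(o^2 - 5*o) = (o - 5)*(o - 1)*(o + 2)*(o)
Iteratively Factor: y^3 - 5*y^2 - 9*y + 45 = (y - 5)*(y^2 - 9) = (y - 5)*(y - 3)*(y + 3)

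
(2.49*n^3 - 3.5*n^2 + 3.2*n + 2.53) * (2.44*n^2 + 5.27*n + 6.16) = 6.0756*n^5 + 4.5823*n^4 + 4.7014*n^3 + 1.4772*n^2 + 33.0451*n + 15.5848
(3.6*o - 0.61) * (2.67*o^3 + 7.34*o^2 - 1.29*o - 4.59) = 9.612*o^4 + 24.7953*o^3 - 9.1214*o^2 - 15.7371*o + 2.7999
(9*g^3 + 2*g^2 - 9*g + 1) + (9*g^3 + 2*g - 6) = 18*g^3 + 2*g^2 - 7*g - 5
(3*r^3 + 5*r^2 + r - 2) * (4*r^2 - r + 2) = 12*r^5 + 17*r^4 + 5*r^3 + r^2 + 4*r - 4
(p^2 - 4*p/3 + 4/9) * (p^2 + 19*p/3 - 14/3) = p^4 + 5*p^3 - 38*p^2/3 + 244*p/27 - 56/27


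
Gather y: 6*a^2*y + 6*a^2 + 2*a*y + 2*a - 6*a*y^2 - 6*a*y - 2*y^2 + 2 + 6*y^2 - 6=6*a^2 + 2*a + y^2*(4 - 6*a) + y*(6*a^2 - 4*a) - 4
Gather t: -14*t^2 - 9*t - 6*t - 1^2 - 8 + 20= -14*t^2 - 15*t + 11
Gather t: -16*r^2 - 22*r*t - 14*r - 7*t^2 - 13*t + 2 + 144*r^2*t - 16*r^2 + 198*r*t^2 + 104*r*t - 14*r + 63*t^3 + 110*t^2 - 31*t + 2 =-32*r^2 - 28*r + 63*t^3 + t^2*(198*r + 103) + t*(144*r^2 + 82*r - 44) + 4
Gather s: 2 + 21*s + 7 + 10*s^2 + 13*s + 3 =10*s^2 + 34*s + 12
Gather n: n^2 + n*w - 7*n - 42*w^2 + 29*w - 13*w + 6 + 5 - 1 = n^2 + n*(w - 7) - 42*w^2 + 16*w + 10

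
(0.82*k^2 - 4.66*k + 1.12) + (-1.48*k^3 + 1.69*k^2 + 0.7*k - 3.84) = -1.48*k^3 + 2.51*k^2 - 3.96*k - 2.72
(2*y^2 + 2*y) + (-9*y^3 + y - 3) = -9*y^3 + 2*y^2 + 3*y - 3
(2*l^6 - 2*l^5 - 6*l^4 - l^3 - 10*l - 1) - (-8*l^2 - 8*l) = 2*l^6 - 2*l^5 - 6*l^4 - l^3 + 8*l^2 - 2*l - 1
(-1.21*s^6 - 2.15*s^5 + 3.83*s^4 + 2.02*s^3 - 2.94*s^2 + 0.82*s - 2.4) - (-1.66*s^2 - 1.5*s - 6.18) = -1.21*s^6 - 2.15*s^5 + 3.83*s^4 + 2.02*s^3 - 1.28*s^2 + 2.32*s + 3.78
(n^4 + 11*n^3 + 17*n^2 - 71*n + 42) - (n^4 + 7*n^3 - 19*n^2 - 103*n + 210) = 4*n^3 + 36*n^2 + 32*n - 168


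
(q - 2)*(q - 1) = q^2 - 3*q + 2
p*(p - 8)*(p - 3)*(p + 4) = p^4 - 7*p^3 - 20*p^2 + 96*p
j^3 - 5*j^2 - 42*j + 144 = (j - 8)*(j - 3)*(j + 6)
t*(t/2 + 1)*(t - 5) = t^3/2 - 3*t^2/2 - 5*t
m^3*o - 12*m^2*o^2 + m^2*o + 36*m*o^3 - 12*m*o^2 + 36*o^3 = (m - 6*o)^2*(m*o + o)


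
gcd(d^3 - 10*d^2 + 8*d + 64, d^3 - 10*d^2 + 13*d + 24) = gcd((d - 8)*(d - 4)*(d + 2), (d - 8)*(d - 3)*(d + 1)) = d - 8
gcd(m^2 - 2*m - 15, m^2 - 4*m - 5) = m - 5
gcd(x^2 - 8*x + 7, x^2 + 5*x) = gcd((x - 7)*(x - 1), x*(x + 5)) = 1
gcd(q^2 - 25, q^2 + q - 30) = q - 5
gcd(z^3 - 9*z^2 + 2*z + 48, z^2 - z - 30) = 1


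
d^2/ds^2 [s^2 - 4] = 2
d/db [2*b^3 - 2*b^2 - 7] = 2*b*(3*b - 2)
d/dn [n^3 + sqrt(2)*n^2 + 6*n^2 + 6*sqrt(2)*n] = 3*n^2 + 2*sqrt(2)*n + 12*n + 6*sqrt(2)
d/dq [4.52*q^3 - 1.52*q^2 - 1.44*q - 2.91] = 13.56*q^2 - 3.04*q - 1.44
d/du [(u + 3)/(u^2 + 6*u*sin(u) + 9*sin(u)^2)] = (-6*u*cos(u) - u + 3*sin(u) - 18*cos(u) - 6)/(u + 3*sin(u))^3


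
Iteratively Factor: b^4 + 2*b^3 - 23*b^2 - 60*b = (b - 5)*(b^3 + 7*b^2 + 12*b) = (b - 5)*(b + 4)*(b^2 + 3*b) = b*(b - 5)*(b + 4)*(b + 3)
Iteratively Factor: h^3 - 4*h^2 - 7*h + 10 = (h - 1)*(h^2 - 3*h - 10) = (h - 1)*(h + 2)*(h - 5)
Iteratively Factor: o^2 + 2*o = (o + 2)*(o)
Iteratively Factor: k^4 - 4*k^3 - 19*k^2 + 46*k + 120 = (k - 4)*(k^3 - 19*k - 30) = (k - 5)*(k - 4)*(k^2 + 5*k + 6) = (k - 5)*(k - 4)*(k + 2)*(k + 3)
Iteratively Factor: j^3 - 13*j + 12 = (j - 1)*(j^2 + j - 12) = (j - 1)*(j + 4)*(j - 3)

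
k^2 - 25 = (k - 5)*(k + 5)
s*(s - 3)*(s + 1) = s^3 - 2*s^2 - 3*s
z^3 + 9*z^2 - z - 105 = (z - 3)*(z + 5)*(z + 7)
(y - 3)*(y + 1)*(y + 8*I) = y^3 - 2*y^2 + 8*I*y^2 - 3*y - 16*I*y - 24*I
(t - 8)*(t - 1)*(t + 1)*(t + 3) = t^4 - 5*t^3 - 25*t^2 + 5*t + 24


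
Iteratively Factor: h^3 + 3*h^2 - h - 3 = (h + 3)*(h^2 - 1) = (h - 1)*(h + 3)*(h + 1)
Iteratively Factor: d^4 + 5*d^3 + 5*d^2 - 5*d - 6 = (d + 2)*(d^3 + 3*d^2 - d - 3) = (d + 1)*(d + 2)*(d^2 + 2*d - 3) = (d + 1)*(d + 2)*(d + 3)*(d - 1)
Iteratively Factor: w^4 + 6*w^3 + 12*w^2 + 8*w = (w + 2)*(w^3 + 4*w^2 + 4*w) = (w + 2)^2*(w^2 + 2*w) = (w + 2)^3*(w)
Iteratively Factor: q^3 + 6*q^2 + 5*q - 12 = (q + 4)*(q^2 + 2*q - 3) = (q + 3)*(q + 4)*(q - 1)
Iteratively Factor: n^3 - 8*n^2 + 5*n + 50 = (n + 2)*(n^2 - 10*n + 25) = (n - 5)*(n + 2)*(n - 5)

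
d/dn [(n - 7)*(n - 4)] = 2*n - 11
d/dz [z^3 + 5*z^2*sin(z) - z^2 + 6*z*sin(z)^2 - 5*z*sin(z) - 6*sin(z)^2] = 5*z^2*cos(z) + 3*z^2 + 10*z*sin(z) + 6*z*sin(2*z) - 5*z*cos(z) - 2*z + 6*sin(z)^2 - 5*sin(z) - 6*sin(2*z)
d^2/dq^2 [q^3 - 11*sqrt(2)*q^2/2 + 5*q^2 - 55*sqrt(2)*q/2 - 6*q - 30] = 6*q - 11*sqrt(2) + 10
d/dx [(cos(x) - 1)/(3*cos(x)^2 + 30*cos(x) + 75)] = (cos(x) - 7)*sin(x)/(3*(cos(x) + 5)^3)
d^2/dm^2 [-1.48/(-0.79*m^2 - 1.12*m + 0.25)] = (-1.847336*m^2 - 2.619008*m + 1.48*(1.58*m + 1.12)*(3.16*m + 2.24) + 0.5846)/(0.79*m^2 + 1.12*m - 0.25)^3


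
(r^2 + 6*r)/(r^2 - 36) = r/(r - 6)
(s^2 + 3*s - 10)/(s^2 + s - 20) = (s - 2)/(s - 4)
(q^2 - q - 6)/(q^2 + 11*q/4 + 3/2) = 4*(q - 3)/(4*q + 3)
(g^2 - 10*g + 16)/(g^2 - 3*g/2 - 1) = 2*(g - 8)/(2*g + 1)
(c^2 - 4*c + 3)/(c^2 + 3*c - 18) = (c - 1)/(c + 6)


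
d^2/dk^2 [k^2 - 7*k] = 2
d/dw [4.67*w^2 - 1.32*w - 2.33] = 9.34*w - 1.32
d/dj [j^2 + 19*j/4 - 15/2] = 2*j + 19/4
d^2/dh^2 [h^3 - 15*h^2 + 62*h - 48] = 6*h - 30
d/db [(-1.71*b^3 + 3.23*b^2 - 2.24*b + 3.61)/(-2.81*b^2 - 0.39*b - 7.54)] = (4.8051*b^4 + 1.3338*b^3 + 31.1261*b^2 - 28.4202*b + 18.2975)/(7.8961*b^4 + 2.1918*b^3 + 42.5269*b^2 + 5.8812*b + 56.8516)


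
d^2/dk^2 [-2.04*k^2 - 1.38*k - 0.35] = -4.08000000000000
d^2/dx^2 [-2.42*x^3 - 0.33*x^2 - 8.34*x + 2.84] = -14.52*x - 0.66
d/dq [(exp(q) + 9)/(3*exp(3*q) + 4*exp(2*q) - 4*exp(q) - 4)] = (-(exp(q) + 9)*(9*exp(2*q) + 8*exp(q) - 4) + 3*exp(3*q) + 4*exp(2*q) - 4*exp(q) - 4)*exp(q)/(3*exp(3*q) + 4*exp(2*q) - 4*exp(q) - 4)^2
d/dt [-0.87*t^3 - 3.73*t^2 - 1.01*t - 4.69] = -2.61*t^2 - 7.46*t - 1.01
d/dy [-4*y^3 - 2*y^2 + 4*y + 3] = -12*y^2 - 4*y + 4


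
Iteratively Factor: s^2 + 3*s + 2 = (s + 2)*(s + 1)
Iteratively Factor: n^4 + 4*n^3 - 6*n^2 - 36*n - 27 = (n - 3)*(n^3 + 7*n^2 + 15*n + 9) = (n - 3)*(n + 1)*(n^2 + 6*n + 9) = (n - 3)*(n + 1)*(n + 3)*(n + 3)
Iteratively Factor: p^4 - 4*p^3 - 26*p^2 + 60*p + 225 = (p + 3)*(p^3 - 7*p^2 - 5*p + 75) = (p + 3)^2*(p^2 - 10*p + 25) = (p - 5)*(p + 3)^2*(p - 5)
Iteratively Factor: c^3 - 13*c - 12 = (c + 1)*(c^2 - c - 12) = (c - 4)*(c + 1)*(c + 3)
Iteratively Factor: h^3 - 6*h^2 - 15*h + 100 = (h - 5)*(h^2 - h - 20) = (h - 5)*(h + 4)*(h - 5)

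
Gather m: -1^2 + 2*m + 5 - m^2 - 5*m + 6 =-m^2 - 3*m + 10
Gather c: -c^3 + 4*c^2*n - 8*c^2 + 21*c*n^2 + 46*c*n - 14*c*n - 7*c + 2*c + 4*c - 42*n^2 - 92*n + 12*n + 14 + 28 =-c^3 + c^2*(4*n - 8) + c*(21*n^2 + 32*n - 1) - 42*n^2 - 80*n + 42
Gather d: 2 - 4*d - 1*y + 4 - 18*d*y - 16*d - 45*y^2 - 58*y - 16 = d*(-18*y - 20) - 45*y^2 - 59*y - 10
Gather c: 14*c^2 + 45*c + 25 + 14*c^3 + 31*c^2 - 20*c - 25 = 14*c^3 + 45*c^2 + 25*c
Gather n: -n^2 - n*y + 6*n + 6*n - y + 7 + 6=-n^2 + n*(12 - y) - y + 13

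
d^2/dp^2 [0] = 0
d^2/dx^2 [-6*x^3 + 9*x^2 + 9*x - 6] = 18 - 36*x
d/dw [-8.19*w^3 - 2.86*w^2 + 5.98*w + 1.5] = -24.57*w^2 - 5.72*w + 5.98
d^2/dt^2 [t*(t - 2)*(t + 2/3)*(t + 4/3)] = 12*t^2 - 56/9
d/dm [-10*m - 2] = -10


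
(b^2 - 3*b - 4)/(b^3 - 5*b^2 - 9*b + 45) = (b^2 - 3*b - 4)/(b^3 - 5*b^2 - 9*b + 45)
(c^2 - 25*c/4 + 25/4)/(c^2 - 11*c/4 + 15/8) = 2*(c - 5)/(2*c - 3)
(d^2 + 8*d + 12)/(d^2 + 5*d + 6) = (d + 6)/(d + 3)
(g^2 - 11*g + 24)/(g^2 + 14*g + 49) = (g^2 - 11*g + 24)/(g^2 + 14*g + 49)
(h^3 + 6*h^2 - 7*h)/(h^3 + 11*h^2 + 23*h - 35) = h/(h + 5)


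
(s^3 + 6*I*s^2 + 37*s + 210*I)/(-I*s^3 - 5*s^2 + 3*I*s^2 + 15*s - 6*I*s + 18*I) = (I*s^2 - 12*s - 35*I)/(s^2 + s*(-3 + I) - 3*I)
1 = 1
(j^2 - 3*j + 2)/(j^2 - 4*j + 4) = (j - 1)/(j - 2)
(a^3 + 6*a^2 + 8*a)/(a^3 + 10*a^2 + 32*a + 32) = a/(a + 4)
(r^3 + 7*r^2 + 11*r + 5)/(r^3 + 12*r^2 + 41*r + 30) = (r + 1)/(r + 6)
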